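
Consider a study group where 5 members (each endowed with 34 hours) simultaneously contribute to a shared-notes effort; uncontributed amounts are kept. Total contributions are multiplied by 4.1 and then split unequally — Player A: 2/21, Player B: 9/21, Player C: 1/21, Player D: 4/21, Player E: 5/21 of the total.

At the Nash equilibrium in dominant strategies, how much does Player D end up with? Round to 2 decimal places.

Each unit j contributes comes back to j as 4.1 × (j's share), so j prefers to contribute only if that share exceeds 1/4.1 = 0.2439; otherwise keeping the unit dominates.
The only share above 0.2439 is Player B's 9/21, contributing 34; the remaining 4 contribute 0. Total contributed: 34.
Player D keeps 34 and receives 4.1 × 34 × 4/21 = 26.55 from the shared-notes effort, for a payoff of 60.55.

60.55 hours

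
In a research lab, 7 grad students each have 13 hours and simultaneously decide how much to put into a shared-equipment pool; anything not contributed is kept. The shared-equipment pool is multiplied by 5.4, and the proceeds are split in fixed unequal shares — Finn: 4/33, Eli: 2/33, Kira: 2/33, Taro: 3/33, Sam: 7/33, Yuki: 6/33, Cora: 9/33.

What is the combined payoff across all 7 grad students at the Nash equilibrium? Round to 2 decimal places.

Player j's private return per contributed unit is 5.4 × (j's share). Contributing is weakly dominant for j when that share is at least 1/5.4 = 0.1852, and contributing 0 is dominant otherwise.
Sam and Cora clear that bar, contributing 13 each; the remaining 5 contribute 0. Total contributed: 26.
The shared-equipment pool pays out 5.4 × 26 = 140.40 in total (split across the unequal shares, but the aggregate is all that matters for the group sum).
The 5 free-riders keep 13 each, adding 65. Group total = 65 + 140.40 = 205.40.

205.40 hours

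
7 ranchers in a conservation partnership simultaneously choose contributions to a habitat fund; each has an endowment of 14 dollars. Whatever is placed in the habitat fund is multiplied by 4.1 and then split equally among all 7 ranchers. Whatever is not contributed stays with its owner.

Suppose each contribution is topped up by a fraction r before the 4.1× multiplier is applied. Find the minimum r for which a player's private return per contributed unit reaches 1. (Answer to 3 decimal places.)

With matching at rate r, one contributed unit becomes (1 + r) in the habitat fund and returns 4.1 × (1 + r) / 7 to the contributor.
Setting this equal to 1: 1 + r = 7/4.1 = 1.7073.
So the minimum matching rate is r = 1.7073 − 1 = 0.707.

0.707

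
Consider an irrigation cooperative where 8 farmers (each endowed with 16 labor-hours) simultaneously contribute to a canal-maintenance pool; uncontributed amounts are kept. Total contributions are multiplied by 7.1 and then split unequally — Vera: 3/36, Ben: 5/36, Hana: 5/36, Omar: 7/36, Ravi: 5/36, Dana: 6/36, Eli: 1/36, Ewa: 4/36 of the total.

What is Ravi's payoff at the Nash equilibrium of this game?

47.56 labor-hours

Each unit j contributes comes back to j as 7.1 × (j's share), so j prefers to contribute only if that share exceeds 1/7.1 = 0.1408; otherwise keeping the unit dominates.
Omar and Dana clear that bar, contributing 16 each; the remaining 6 contribute 0. Total contributed: 32.
Ravi keeps 16 and receives 7.1 × 32 × 5/36 = 31.56 from the canal-maintenance pool, for a payoff of 47.56.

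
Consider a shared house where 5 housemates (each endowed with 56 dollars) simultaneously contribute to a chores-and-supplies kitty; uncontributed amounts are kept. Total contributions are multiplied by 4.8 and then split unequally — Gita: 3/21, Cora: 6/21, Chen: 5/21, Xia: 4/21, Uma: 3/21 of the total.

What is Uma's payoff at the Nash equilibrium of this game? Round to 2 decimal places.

A player with share s gets back 4.8·s per unit contributed, so full contribution is dominant for anyone with s > 1/4.8 = 0.2083 and zero contribution is dominant for anyone below.
The shares above 0.2083 belong to Cora and Chen, contributing 56 each; the remaining 3 contribute 0. Total contributed: 112.
Uma keeps 56 and receives 4.8 × 112 × 3/21 = 76.80 from the chores-and-supplies kitty, for a payoff of 132.80.

132.80 dollars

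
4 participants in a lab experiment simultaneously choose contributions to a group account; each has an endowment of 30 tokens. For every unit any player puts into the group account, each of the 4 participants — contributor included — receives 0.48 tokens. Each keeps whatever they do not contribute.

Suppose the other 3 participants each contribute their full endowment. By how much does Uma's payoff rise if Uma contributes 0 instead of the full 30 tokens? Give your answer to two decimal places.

Switching from a contribution of 30 to 0 lets Uma keep an extra 30 tokens, but lowers the group account by 30, which costs Uma their own share of that drop: 0.48 × 30 = 14.40.
Net gain = 30 − 14.40 = 15.60. The private return per contributed unit (0.48) is below 1, so free-riding is indeed the best response regardless of what the others do.

15.60 tokens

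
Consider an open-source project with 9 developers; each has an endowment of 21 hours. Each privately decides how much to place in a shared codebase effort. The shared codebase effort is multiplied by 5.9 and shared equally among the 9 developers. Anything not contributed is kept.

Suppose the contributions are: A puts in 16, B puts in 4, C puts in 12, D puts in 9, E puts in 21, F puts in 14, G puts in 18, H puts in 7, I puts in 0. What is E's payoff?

Total contributed: 16 + 4 + 12 + 9 + 21 + 14 + 18 + 7 + 0 = 101.
Each receives 5.9 × 101 / 9 = 66.21 from the shared codebase effort.
E keeps 21 − 21 = 0, so E's payoff is 0 + 66.21 = 66.21.

66.21 hours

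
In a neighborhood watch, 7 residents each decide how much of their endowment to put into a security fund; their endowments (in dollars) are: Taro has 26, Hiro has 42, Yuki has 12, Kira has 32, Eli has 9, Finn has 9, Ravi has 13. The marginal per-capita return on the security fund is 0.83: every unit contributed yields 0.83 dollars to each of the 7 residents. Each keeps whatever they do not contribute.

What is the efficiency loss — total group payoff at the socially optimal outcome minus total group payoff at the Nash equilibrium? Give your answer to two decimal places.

The private return per contributed unit is 0.83 < 1 for everyone, so the Nash equilibrium is zero contribution and the group total is Σ E_j = 26 + 42 + 12 + 32 + 9 + 9 + 13 = 143.
Each contributed unit returns 5.810 to the group, so the social optimum is full contribution by everyone: group total = 5.810 × 143 = 830.83.
Efficiency loss = (5.810 − 1) × 143 = 687.83.

687.83 dollars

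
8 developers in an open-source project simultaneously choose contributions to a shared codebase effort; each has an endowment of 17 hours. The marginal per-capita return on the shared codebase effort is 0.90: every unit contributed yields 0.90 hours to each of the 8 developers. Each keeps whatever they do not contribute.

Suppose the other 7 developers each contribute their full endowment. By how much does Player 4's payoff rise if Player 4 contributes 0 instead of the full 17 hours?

1.70 hours

Switching from a contribution of 17 to 0 lets Player 4 keep an extra 17 hours, but lowers the shared codebase effort by 17, which costs Player 4 their own share of that drop: 0.90 × 17 = 15.30.
Net gain = 17 − 15.30 = 1.70. The private return per contributed unit (0.90) is below 1, so free-riding is indeed the best response regardless of what the others do.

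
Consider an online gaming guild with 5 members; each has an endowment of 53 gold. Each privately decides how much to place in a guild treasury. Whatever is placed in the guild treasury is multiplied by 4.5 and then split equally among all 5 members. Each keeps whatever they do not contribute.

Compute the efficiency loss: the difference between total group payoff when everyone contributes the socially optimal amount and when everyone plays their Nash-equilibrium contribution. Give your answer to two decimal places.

Each contributed unit returns 4.5/5 = 0.9000 to its contributor — below 1 — so contributing 0 is dominant for every player. At the Nash equilibrium everyone keeps their 53, and the group total is 5 × 53 = 265.
Each contributed unit returns 4.500 to the group as a whole (0.9000 to each of 5 players), which exceeds 1, so the social optimum is full contribution: group total = 4.500 × 265 = 1192.50.
Efficiency loss = 1192.50 − 265 = 927.50.

927.50 gold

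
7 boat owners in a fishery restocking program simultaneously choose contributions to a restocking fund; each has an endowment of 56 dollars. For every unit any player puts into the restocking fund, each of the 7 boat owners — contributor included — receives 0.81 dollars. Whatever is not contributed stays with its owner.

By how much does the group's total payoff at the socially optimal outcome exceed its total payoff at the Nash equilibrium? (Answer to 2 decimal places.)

The private return per contributed unit is 0.81 < 1, so contributing 0 is dominant for every player. At the Nash equilibrium everyone keeps their 56, and the group total is 7 × 56 = 392.
Each contributed unit returns 5.670 to the group as a whole (0.81 to each of 7 players), which exceeds 1, so the social optimum is full contribution: group total = 5.670 × 392 = 2222.64.
Efficiency loss = 2222.64 − 392 = 1830.64.

1830.64 dollars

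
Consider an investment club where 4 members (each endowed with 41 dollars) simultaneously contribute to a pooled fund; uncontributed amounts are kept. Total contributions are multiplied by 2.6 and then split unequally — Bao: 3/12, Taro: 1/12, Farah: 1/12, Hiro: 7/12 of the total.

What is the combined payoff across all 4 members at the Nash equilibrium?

229.60 dollars

A player with share s gets back 2.6·s per unit contributed, so full contribution is dominant for anyone with s > 1/2.6 = 0.3846 and zero contribution is dominant for anyone below.
Hiro alone (share 7/12) is above the threshold, contributing 41; the remaining 3 contribute 0. Total contributed: 41.
The pooled fund pays out 2.6 × 41 = 106.60 in total (split across the unequal shares, but the aggregate is all that matters for the group sum).
The 3 free-riders keep 41 each, adding 123. Group total = 123 + 106.60 = 229.60.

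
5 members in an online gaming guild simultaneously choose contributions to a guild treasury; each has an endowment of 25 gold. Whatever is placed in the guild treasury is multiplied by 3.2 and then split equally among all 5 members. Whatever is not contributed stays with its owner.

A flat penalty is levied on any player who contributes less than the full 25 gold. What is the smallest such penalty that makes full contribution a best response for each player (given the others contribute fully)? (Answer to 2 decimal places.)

9.00 gold

Given the others contribute fully, the best deviation is to contribute 0 (any partial contribution still incurs the fine and gives up units whose private return 0.6400 is below 1).
Deviating from 25 to 0 saves 25 gold but forfeits the deviator's share of the drop in the guild treasury: 3.2/5 × 25 = 16.00.
So the deviation gain is 25 − 16.00 = 9.00, and the fine must be at least 9.00 gold to wipe it out.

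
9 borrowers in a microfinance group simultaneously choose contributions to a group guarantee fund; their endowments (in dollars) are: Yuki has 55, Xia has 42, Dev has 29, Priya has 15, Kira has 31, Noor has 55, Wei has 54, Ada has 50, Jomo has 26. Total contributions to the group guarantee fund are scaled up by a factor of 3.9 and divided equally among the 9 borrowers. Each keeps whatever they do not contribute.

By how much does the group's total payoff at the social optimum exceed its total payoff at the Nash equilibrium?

The private return per contributed unit is 3.9/9 = 0.4333 < 1 for every player regardless of endowment, so the Nash equilibrium is zero contribution and the group total is Σ E_j = 55 + 42 + 29 + 15 + 31 + 55 + 54 + 50 + 26 = 357.
Each contributed unit returns 3.900 to the group, so the social optimum is full contribution by everyone: group total = 3.900 × 357 = 1392.30.
Efficiency loss = (3.900 − 1) × 357 = 1035.30.

1035.30 dollars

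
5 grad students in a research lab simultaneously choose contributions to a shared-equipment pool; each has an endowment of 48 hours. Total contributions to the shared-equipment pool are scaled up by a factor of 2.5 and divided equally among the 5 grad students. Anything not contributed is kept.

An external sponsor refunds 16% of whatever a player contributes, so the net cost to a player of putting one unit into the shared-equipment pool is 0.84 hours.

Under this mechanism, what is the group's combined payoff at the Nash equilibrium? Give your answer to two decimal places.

With the mechanism, a contributed unit returns (2.5/5) / 0.84 = 0.5952 per unit of net cost — still below 1 — so contributing 0 remains dominant for every player.
At the Nash equilibrium no one contributes; group total payoff = 5 × 48 = 240.

240.00 hours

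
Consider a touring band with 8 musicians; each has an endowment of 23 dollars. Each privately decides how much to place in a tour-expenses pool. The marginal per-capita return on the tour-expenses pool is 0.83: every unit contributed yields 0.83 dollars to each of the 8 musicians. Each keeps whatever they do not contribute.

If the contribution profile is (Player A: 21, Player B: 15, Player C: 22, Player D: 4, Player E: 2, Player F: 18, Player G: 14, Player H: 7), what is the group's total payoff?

Total contributed: 21 + 15 + 22 + 4 + 2 + 18 + 14 + 7 = 103; total kept: 8 × 23 − 103 = 81.
The tour-expenses pool pays out 0.83 × 8 × 103 = 683.92 in aggregate.
Group total = 81 + 683.92 = 764.92.

764.92 dollars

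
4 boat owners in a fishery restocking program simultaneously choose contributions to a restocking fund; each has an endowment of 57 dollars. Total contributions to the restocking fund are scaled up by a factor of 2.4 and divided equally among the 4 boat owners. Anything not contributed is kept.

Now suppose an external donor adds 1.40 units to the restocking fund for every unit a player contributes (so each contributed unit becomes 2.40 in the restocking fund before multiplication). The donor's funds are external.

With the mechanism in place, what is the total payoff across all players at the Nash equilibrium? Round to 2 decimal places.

1313.28 dollars

The effective private return per unit is now 2.4 × 2.40 / 4 = 1.4400 > 1, so every player's dominant strategy flips to full contribution.
At the Nash equilibrium everyone contributes 57. Group total payoff = 2.4 × 2.40 × 228 = 1313.28.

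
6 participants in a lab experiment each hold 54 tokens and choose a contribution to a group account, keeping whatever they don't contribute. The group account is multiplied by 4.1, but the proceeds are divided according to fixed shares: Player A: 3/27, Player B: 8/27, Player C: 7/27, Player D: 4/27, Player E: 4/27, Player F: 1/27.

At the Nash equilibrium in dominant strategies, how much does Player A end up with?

103.20 tokens

Each unit j contributes comes back to j as 4.1 × (j's share), so j prefers to contribute only if that share exceeds 1/4.1 = 0.2439; otherwise keeping the unit dominates.
The shares above 0.2439 belong to Player B and Player C, contributing 54 each; the remaining 4 contribute 0. Total contributed: 108.
Player A keeps 54 and receives 4.1 × 108 × 3/27 = 49.20 from the group account, for a payoff of 103.20.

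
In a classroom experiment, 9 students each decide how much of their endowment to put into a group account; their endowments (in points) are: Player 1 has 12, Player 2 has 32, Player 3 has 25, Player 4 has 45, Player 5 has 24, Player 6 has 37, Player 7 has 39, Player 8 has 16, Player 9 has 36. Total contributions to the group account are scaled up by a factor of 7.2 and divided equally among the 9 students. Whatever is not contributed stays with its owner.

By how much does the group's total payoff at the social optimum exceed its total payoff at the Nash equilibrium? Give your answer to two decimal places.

The private return per contributed unit is 7.2/9 = 0.8000 < 1 for every player regardless of endowment, so the Nash equilibrium is zero contribution and the group total is Σ E_j = 12 + 32 + 25 + 45 + 24 + 37 + 39 + 16 + 36 = 266.
Each contributed unit returns 7.200 to the group, so the social optimum is full contribution by everyone: group total = 7.200 × 266 = 1915.20.
Efficiency loss = (7.200 − 1) × 266 = 1649.20.

1649.20 points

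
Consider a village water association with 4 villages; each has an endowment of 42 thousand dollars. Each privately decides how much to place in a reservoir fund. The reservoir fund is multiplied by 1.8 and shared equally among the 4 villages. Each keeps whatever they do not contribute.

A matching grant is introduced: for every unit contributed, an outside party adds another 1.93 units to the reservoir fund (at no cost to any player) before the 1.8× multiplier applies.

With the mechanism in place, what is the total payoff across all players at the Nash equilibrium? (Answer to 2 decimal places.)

886.03 thousand dollars

With the mechanism, a contributed unit returns 1.8 × 2.93 / 4 = 1.3185 per unit of net cost to the contributor — now above 1 — so contributing fully is weakly dominant for every player.
So the Nash equilibrium is full contribution by all 4; the group earns 1.8 × 2.93 × 168 = 886.03.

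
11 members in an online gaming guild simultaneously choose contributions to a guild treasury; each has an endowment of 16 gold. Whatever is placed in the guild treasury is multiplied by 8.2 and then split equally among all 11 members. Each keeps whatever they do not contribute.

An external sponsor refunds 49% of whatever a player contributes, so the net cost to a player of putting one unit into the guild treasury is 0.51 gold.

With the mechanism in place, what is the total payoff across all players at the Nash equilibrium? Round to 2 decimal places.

The effective private return per unit is now (8.2/11) / 0.51 = 1.4617 > 1, so every player's dominant strategy flips to full contribution.
At the Nash equilibrium everyone contributes 16. Group total payoff = 11 × (16 × 0.49 + 8.2 × 16) = 1529.44.

1529.44 gold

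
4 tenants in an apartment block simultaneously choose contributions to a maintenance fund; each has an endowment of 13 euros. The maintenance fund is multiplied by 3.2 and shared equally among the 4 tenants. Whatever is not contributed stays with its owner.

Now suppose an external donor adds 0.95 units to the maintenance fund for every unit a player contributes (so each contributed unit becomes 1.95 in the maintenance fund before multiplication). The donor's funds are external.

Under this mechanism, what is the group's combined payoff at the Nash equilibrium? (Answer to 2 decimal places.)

With the mechanism, a contributed unit returns 3.2 × 1.95 / 4 = 1.5600 per unit of net cost to the contributor — now above 1 — so contributing fully is weakly dominant for every player.
So the Nash equilibrium is full contribution by all 4; the group earns 3.2 × 1.95 × 52 = 324.48.

324.48 euros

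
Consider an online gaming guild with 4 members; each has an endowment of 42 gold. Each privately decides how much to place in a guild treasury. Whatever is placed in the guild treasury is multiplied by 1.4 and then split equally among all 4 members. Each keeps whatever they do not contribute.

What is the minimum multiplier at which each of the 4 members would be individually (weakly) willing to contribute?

A contributed unit returns (multiplier)/4 to its contributor.
This reaches 1 exactly when the multiplier is 4.

4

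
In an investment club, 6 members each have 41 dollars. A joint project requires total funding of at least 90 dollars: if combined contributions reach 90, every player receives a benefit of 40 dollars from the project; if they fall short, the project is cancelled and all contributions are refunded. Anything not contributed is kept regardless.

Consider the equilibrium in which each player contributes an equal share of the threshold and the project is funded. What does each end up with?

66 dollars

Equal share of the threshold: 90/6 = 15.
At this profile no one gains by cutting their contribution: any cut drops the total below 90, the project is cancelled, contributions are refunded, and the deviator ends with 41, which is less than 41 − 15 + 40 = 66. Contributing more than 15 just wastes the excess. So contributing exactly 15 is a best response.
Each player's payoff: 41 − 15 + 40 = 66.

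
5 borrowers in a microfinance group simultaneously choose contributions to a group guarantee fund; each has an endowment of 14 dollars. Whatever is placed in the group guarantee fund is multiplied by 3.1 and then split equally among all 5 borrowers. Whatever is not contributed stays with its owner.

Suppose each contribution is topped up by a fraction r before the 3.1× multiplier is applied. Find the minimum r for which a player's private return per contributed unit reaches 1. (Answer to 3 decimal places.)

0.613

With matching at rate r, one contributed unit becomes (1 + r) in the group guarantee fund and returns 3.1 × (1 + r) / 5 to the contributor.
Setting this equal to 1: 1 + r = 5/3.1 = 1.6129.
So the minimum matching rate is r = 1.6129 − 1 = 0.613.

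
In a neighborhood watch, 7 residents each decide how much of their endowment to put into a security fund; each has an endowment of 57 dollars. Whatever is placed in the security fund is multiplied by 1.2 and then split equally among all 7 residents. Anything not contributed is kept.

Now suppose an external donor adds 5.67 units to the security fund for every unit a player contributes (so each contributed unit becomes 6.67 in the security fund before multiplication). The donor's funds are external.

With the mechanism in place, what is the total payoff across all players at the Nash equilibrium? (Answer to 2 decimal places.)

The effective private return per unit is now 1.2 × 6.67 / 7 = 1.1434 > 1, so every player's dominant strategy flips to full contribution.
At the Nash equilibrium everyone contributes 57. Group total payoff = 1.2 × 6.67 × 399 = 3193.60.

3193.60 dollars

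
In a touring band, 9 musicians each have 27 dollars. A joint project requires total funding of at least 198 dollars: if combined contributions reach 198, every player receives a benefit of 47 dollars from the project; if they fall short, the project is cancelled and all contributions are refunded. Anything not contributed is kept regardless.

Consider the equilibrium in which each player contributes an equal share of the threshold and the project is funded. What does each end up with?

52 dollars

Equal share of the threshold: 198/9 = 22.
At this profile no one gains by cutting their contribution: any cut drops the total below 198, the project is cancelled, contributions are refunded, and the deviator ends with 27, which is less than 27 − 22 + 47 = 52. Contributing more than 22 just wastes the excess. So contributing exactly 22 is a best response.
Each player's payoff: 27 − 22 + 47 = 52.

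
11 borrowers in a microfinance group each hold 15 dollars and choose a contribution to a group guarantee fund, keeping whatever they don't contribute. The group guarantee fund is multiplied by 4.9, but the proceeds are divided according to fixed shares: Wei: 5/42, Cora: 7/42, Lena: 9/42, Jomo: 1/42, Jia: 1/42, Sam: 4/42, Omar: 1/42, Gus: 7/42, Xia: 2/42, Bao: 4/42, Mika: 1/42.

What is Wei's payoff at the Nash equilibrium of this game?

For player j, contributing a unit is worthwhile iff 4.9 × (j's share) ≥ 1, i.e. iff j's share is at least 0.2041.
Only Lena (9/42) clears that bar, contributing 15; the remaining 10 contribute 0. Total contributed: 15.
Wei keeps 15 and receives 4.9 × 15 × 5/42 = 8.75 from the group guarantee fund, for a payoff of 23.75.

23.75 dollars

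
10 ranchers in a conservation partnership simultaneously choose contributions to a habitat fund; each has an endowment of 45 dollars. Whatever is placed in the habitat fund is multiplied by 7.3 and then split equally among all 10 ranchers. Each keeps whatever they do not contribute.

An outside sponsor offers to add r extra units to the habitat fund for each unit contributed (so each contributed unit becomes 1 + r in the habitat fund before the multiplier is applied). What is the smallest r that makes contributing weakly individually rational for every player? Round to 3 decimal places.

0.370

With matching at rate r, one contributed unit becomes (1 + r) in the habitat fund and returns 7.3 × (1 + r) / 10 to the contributor.
Setting this equal to 1: 1 + r = 10/7.3 = 1.3699.
So the minimum matching rate is r = 1.3699 − 1 = 0.370.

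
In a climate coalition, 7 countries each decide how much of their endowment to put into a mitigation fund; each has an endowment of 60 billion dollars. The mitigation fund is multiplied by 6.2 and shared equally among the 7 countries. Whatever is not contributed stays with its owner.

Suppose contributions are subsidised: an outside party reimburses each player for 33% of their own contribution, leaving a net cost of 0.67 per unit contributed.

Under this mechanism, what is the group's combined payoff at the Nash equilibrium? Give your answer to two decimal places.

With the mechanism, a contributed unit returns (6.2/7) / 0.67 = 1.3220 per unit of net cost to the contributor — now above 1 — so contributing fully is weakly dominant for every player.
At the Nash equilibrium everyone contributes 60. Group total payoff = 7 × (60 × 0.33 + 6.2 × 60) = 2742.60.

2742.60 billion dollars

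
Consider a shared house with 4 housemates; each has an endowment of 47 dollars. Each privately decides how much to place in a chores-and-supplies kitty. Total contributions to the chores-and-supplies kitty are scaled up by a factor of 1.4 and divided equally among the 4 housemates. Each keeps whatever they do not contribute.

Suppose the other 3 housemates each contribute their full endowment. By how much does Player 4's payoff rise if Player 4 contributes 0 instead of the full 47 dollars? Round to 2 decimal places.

Switching from a contribution of 47 to 0 lets Player 4 keep an extra 47 dollars, but lowers the chores-and-supplies kitty by 47, which costs Player 4 their own share of that drop: 1.4/4 × 47 = 16.45.
Net gain = 47 − 16.45 = 30.55. The private return per contributed unit (0.3500) is below 1, so free-riding is indeed the best response regardless of what the others do.

30.55 dollars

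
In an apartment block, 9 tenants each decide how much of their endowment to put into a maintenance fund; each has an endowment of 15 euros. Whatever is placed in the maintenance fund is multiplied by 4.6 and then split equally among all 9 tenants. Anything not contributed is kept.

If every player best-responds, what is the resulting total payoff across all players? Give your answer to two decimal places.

Each contributed unit returns 4.6/9 = 0.5111 to its contributor — below 1 — so contributing 0 is dominant for every player. At the Nash equilibrium everyone keeps their 15, and the group total is 9 × 15 = 135.

135.00 euros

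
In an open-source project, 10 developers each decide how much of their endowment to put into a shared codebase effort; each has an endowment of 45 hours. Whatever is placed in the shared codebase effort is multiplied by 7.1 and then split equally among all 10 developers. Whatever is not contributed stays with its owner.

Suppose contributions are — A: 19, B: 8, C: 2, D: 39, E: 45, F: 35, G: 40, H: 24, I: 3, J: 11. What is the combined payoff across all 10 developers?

Total contributed: 19 + 8 + 2 + 39 + 45 + 35 + 40 + 24 + 3 + 11 = 226; total kept: 10 × 45 − 226 = 224.
The shared codebase effort pays out 7.1 × 226 = 1604.60 in aggregate.
Group total = 224 + 1604.60 = 1828.60.

1828.60 hours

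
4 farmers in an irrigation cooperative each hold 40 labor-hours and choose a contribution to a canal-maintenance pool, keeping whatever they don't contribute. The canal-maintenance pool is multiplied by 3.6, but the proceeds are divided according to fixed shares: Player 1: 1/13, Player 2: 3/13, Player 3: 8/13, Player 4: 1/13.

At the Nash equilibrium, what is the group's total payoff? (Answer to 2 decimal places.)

264.00 labor-hours

For player j, contributing a unit is worthwhile iff 3.6 × (j's share) ≥ 1, i.e. iff j's share is at least 0.2778.
Only Player 3 (8/13) clears that bar, contributing 40; the remaining 3 contribute 0. Total contributed: 40.
The canal-maintenance pool pays out 3.6 × 40 = 144.00 in total (split across the unequal shares, but the aggregate is all that matters for the group sum).
The 3 free-riders keep 40 each, adding 120. Group total = 120 + 144.00 = 264.00.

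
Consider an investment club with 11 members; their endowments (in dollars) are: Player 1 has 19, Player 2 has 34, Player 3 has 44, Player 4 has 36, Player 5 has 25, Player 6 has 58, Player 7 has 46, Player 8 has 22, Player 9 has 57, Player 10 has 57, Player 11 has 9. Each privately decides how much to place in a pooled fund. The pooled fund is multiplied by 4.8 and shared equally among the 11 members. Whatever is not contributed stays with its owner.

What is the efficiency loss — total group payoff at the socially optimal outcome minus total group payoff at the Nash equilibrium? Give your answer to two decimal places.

1546.60 dollars

The private return per contributed unit is 4.8/11 = 0.4364 < 1 for every player regardless of endowment, so the Nash equilibrium is zero contribution and the group total is Σ E_j = 19 + 34 + 44 + 36 + 25 + 58 + 46 + 22 + 57 + 57 + 9 = 407.
Each contributed unit returns 4.800 to the group, so the social optimum is full contribution by everyone: group total = 4.800 × 407 = 1953.60.
Efficiency loss = (4.800 − 1) × 407 = 1546.60.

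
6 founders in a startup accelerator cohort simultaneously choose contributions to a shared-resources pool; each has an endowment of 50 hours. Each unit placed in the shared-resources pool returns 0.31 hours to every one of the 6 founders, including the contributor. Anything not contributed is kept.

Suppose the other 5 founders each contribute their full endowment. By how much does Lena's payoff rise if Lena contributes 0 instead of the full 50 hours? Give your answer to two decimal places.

34.50 hours

Switching from a contribution of 50 to 0 lets Lena keep an extra 50 hours, but lowers the shared-resources pool by 50, which costs Lena their own share of that drop: 0.31 × 50 = 15.50.
Net gain = 50 − 15.50 = 34.50. The private return per contributed unit (0.31) is below 1, so free-riding is indeed the best response regardless of what the others do.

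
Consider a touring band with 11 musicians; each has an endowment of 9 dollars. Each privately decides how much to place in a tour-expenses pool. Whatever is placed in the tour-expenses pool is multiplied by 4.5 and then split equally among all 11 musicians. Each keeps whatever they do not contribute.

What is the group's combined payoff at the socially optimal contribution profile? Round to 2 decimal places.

445.50 dollars

Each contributed unit returns 4.500 to the group as a whole (0.4091 to each of 11 players), which exceeds 1, so the social optimum is full contribution: group total = 4.500 × 99 = 445.50.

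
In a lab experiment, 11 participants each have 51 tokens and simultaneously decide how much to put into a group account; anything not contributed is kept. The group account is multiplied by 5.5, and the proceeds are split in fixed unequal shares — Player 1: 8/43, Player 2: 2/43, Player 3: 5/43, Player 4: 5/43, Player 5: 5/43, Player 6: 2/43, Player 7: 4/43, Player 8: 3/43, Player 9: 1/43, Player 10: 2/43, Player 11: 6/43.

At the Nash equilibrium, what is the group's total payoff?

For player j, contributing a unit is worthwhile iff 5.5 × (j's share) ≥ 1, i.e. iff j's share is at least 0.1818.
Only Player 1 (8/43) clears that bar, contributing 51; the remaining 10 contribute 0. Total contributed: 51.
The group account pays out 5.5 × 51 = 280.50 in total (split across the unequal shares, but the aggregate is all that matters for the group sum).
The 10 free-riders keep 51 each, adding 510. Group total = 510 + 280.50 = 790.50.

790.50 tokens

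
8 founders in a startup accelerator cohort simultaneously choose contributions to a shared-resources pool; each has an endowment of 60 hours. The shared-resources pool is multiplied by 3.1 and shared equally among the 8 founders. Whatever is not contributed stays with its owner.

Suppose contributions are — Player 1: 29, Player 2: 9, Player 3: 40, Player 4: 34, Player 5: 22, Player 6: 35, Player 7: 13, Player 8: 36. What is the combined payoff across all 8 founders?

Total contributed: 29 + 9 + 40 + 34 + 22 + 35 + 13 + 36 = 218; total kept: 8 × 60 − 218 = 262.
The shared-resources pool pays out 3.1 × 218 = 675.80 in aggregate.
Group total = 262 + 675.80 = 937.80.

937.80 hours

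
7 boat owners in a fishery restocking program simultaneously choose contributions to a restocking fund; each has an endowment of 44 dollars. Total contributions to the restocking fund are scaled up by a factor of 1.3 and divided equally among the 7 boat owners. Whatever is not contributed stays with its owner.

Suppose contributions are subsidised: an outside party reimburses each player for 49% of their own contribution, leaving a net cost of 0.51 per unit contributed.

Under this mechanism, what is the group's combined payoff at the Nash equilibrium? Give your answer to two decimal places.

308.00 dollars

The effective private return is (1.3/7) / 0.51 = 0.3641, which is still under 1, so the mechanism doesn't change anyone's dominant strategy: zero contribution.
At the Nash equilibrium no one contributes; group total payoff = 7 × 44 = 308.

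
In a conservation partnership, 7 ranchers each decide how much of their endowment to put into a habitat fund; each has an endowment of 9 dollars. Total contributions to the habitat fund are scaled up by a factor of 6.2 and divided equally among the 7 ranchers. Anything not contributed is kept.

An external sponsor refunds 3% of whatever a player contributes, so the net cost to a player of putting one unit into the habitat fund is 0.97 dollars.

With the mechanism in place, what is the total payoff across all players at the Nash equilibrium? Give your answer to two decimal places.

63.00 dollars

Even with the mechanism, each unit contributed returns only (6.2/7) / 0.97 = 0.9131 per unit of net cost, so contributing nothing is still dominant.
At the Nash equilibrium no one contributes; group total payoff = 7 × 9 = 63.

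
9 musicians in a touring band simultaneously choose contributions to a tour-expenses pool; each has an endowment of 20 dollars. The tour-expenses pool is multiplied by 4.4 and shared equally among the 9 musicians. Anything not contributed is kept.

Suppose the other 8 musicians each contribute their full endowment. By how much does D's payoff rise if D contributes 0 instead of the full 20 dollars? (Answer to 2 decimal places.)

10.22 dollars

Switching from a contribution of 20 to 0 lets D keep an extra 20 dollars, but lowers the tour-expenses pool by 20, which costs D their own share of that drop: 4.4/9 × 20 = 9.78.
Net gain = 20 − 9.78 = 10.22. The private return per contributed unit (0.4889) is below 1, so free-riding is indeed the best response regardless of what the others do.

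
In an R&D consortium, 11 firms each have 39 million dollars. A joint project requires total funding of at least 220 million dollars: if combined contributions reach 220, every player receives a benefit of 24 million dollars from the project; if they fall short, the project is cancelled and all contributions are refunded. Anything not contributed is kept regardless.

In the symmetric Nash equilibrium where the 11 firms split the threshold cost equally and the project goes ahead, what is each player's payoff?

Equal share of the threshold: 220/11 = 20.
At this profile no one gains by cutting their contribution: any cut drops the total below 220, the project is cancelled, contributions are refunded, and the deviator ends with 39, which is less than 39 − 20 + 24 = 43. Contributing more than 20 just wastes the excess. So contributing exactly 20 is a best response.
Each player's payoff: 39 − 20 + 24 = 43.

43 million dollars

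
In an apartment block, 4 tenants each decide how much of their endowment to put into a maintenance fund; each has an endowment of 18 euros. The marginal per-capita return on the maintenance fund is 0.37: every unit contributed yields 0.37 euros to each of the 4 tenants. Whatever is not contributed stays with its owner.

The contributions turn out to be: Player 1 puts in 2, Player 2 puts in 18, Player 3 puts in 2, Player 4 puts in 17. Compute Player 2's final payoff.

14.43 euros

Total contributed: 2 + 18 + 2 + 17 = 39.
Each receives 0.37 × 39 = 14.43 from the maintenance fund.
Player 2 keeps 18 − 18 = 0, so Player 2's payoff is 0 + 14.43 = 14.43.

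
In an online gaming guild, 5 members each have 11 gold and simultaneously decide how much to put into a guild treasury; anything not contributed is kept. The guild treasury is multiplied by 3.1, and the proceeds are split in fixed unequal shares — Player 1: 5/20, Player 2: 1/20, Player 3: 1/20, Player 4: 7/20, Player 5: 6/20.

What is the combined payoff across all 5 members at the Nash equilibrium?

78.10 gold

For player j, contributing a unit is worthwhile iff 3.1 × (j's share) ≥ 1, i.e. iff j's share is at least 0.3226.
The only share above 0.3226 is Player 4's 7/20, contributing 11; the remaining 4 contribute 0. Total contributed: 11.
The guild treasury pays out 3.1 × 11 = 34.10 in total (split across the unequal shares, but the aggregate is all that matters for the group sum).
The 4 free-riders keep 11 each, adding 44. Group total = 44 + 34.10 = 78.10.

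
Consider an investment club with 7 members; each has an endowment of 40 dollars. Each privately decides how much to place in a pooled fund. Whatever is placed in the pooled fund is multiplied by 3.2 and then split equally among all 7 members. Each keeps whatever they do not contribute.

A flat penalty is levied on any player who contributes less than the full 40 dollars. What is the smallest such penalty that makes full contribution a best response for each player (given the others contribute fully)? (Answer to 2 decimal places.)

Given the others contribute fully, the best deviation is to contribute 0 (any partial contribution still incurs the fine and gives up units whose private return 0.4571 is below 1).
Deviating from 40 to 0 saves 40 dollars but forfeits the deviator's share of the drop in the pooled fund: 3.2/7 × 40 = 18.29.
So the deviation gain is 40 − 18.29 = 21.71, and the fine must be at least 21.71 dollars to wipe it out.

21.71 dollars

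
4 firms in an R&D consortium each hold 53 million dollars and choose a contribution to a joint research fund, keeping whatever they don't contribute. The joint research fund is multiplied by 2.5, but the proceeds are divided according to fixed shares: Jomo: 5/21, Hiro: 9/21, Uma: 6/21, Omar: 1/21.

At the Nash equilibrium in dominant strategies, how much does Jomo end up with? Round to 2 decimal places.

Player j's private return per contributed unit is 2.5 × (j's share). Contributing is weakly dominant for j when that share is at least 1/2.5 = 0.4000, and contributing 0 is dominant otherwise.
Hiro alone (share 9/21) is above the threshold, contributing 53; the remaining 3 contribute 0. Total contributed: 53.
Jomo keeps 53 and receives 2.5 × 53 × 5/21 = 31.55 from the joint research fund, for a payoff of 84.55.

84.55 million dollars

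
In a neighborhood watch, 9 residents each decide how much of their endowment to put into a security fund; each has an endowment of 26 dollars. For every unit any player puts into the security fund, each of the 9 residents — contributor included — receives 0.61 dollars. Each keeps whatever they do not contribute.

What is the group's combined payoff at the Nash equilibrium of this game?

The private return per contributed unit is 0.61 < 1, so contributing 0 is dominant for every player. At the Nash equilibrium everyone keeps their 26, and the group total is 9 × 26 = 234.

234.00 dollars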